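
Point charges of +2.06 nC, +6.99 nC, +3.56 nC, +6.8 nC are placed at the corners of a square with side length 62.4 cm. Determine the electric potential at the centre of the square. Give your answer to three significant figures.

395 V

The total potential is the scalar sum of each charge's contribution, V = Σ kqᵢ/rᵢ.
The distance from each corner to the centre is a√2/2 = 0.441 m.
V = k[(2.06×10⁻⁹)/(0.441) + (6.99×10⁻⁹)/(0.441) + (3.56×10⁻⁹)/(0.441) + (6.80×10⁻⁹)/(0.441)] = 395 V.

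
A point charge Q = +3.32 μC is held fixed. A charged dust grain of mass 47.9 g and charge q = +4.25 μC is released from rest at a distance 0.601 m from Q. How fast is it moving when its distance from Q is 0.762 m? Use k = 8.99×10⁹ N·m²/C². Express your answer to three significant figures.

Only the electrostatic force acts, so mechanical energy is conserved: ½mv² = U₁ − U₂ = kQq(1/r₁ − 1/r₂).
U₁ − U₂ = (8.99×10⁹ N·m²/C²)(3.32×10⁻⁶ C)(4.25×10⁻⁶ C)(1/0.601 − 1/0.762) = 0.0446 J.
v = √(2·0.0446/0.0479) = 1.36 m/s.

1.36 m/s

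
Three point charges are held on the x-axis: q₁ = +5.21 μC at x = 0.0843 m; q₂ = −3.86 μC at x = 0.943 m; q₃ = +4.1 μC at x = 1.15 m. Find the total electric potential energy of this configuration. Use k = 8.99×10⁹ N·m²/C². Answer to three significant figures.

-0.718 J

The work to assemble the configuration equals its total potential energy, U = Σ kqᵢqⱼ/rᵢⱼ over all pairs.
Pair separations: r₁₂ = 0.859 m, r₁₃ = 1.07 m, r₂₃ = 0.207 m.
U = (-0.211) + (0.180) + (-0.687) = -0.718 J.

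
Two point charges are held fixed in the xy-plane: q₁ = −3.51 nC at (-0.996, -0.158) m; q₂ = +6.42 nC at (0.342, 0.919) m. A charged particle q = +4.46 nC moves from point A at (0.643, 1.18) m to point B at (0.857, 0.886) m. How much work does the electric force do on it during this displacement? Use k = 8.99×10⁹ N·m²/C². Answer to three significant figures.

1.47×10⁻⁷ J

The work done by the electric force is W_field = −ΔU = −q(V_B − V_A) = q(V_A − V_B).
At A: distances to the source charges are 2.12 m, 0.398 m; V_A = Σ kqᵢ/rᵢ = 130 V.
At B: distances to the source charges are 2.13 m, 0.516 m; V_B = Σ kqᵢ/rᵢ = 97.0 V.
ΔV = V_B − V_A = -33.0 V.
W_field = −qΔV = −(4.46×10⁻⁹ C)(-33.0 V) = 1.47×10⁻⁷ J.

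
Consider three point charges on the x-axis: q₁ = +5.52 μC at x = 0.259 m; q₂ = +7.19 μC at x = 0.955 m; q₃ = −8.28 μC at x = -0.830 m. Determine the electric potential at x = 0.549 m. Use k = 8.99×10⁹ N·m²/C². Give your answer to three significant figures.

2.76×10⁵ V

The total potential is the scalar sum of each charge's contribution, V = Σ kqᵢ/rᵢ.
Distances from the field point to each charge: r₁ = 0.290 m, r₂ = 0.406 m, r₃ = 1.38 m.
V = k[(5.52×10⁻⁶)/(0.290) + (7.19×10⁻⁶)/(0.406) + (-8.28×10⁻⁶)/(1.38)] = 2.76×10⁵ V.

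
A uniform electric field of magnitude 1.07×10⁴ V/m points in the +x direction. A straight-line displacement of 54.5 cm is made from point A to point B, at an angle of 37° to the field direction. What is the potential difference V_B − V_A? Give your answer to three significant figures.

Only the component of displacement along E changes the potential: ΔV = −E·d·cosθ.
ΔV = −(1.07×10⁴ V/m)(0.545 m)cos37° = -4660 V.

-4660 V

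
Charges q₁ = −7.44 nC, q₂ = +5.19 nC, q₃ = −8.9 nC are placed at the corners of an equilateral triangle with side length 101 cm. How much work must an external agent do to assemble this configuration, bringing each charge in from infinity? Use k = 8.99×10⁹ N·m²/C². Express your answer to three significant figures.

The assembly work is the sum of pairwise potential energies, U = Σ_{i<j} kqᵢqⱼ/rᵢⱼ.
All three pair separations equal the side length, 1.01 m.
U = (-3.44×10⁻⁷) + (5.89×10⁻⁷) + (-4.11×10⁻⁷) = -1.65×10⁻⁷ J.

-1.65×10⁻⁷ J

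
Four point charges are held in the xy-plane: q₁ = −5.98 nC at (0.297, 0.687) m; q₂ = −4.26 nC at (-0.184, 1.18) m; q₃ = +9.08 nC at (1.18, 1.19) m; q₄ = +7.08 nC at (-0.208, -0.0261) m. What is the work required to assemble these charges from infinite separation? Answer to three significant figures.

-7.50×10⁻⁷ J

The assembly work is the sum of pairwise potential energies, U = Σ_{i<j} kqᵢqⱼ/rᵢⱼ.
Pair separations: r₁₂ = 0.689 m, r₁₃ = 1.02 m, r₁₄ = 0.874 m, r₂₃ = 1.36 m, r₂₄ = 1.21 m, r₃₄ = 1.85 m.
Summing all 6 pair terms gives U = -7.50×10⁻⁷ J.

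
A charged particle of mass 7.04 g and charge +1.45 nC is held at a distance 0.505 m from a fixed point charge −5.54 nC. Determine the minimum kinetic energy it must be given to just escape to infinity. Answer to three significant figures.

To just escape, total mechanical energy must reach zero at infinity: ½mv²_min + U = 0, so ½mv²_min = −U = |kQq|/r.
|U| = |kQq|/r = (8.99×10⁹ N·m²/C²)(5.54×10⁻⁹)(1.45×10⁻⁹)/(0.505) = 1.43×10⁻⁷ J.

1.43×10⁻⁷ J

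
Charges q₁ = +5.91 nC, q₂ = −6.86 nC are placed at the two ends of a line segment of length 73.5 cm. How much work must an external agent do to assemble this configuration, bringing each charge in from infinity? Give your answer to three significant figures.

-4.96×10⁻⁷ J

The work to assemble the configuration equals its total potential energy, U = Σ kqᵢqⱼ/rᵢⱼ over all pairs.
The separation is r = 0.735 m.
U = (-4.96×10⁻⁷) = -4.96×10⁻⁷ J.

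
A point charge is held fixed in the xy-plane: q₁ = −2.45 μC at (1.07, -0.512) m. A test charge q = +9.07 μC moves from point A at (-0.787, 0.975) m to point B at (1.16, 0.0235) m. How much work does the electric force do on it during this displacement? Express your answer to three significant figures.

0.284 J

The work done by the electric force is W_field = −ΔU = −q(V_B − V_A) = q(V_A − V_B).
At A: distance to the source charge is 2.38 m; V_A = kq₁/r = -9260 V.
At B: distance to the source charge is 0.543 m; V_B = kq₁/r = -4.06×10⁴ V.
ΔV = V_B − V_A = -3.13×10⁴ V.
W_field = −qΔV = −(9.07×10⁻⁶ C)(-3.13×10⁴ V) = 0.284 J.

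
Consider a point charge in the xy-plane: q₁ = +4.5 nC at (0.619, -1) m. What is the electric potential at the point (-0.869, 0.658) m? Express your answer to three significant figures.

Electric potential is a scalar, so the contributions from each charge add algebraically: V = Σ kqᵢ/rᵢ.
Distances from the field point to each charge: r₁ = 2.23 m.
V = k[(4.50×10⁻⁹)/(2.23)] = 18.2 V.

18.2 V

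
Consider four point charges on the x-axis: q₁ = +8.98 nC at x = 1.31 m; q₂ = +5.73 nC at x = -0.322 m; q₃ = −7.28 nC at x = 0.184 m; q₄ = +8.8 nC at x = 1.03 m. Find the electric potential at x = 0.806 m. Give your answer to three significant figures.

The total potential is the scalar sum of each charge's contribution, V = Σ kqᵢ/rᵢ.
Distances from the field point to each charge: r₁ = 0.504 m, r₂ = 1.13 m, r₃ = 0.622 m, r₄ = 0.224 m.
V = k[(8.98×10⁻⁹)/(0.504) + (5.73×10⁻⁹)/(1.13) + (-7.28×10⁻⁹)/(0.622) + (8.80×10⁻⁹)/(0.224)] = 454 V.

454 V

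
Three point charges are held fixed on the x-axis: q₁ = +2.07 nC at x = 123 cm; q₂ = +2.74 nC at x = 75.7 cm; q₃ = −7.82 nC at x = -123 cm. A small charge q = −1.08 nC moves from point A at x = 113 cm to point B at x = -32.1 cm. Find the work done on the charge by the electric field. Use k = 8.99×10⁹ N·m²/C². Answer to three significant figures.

The work done by the electric force is W_field = −ΔU = −q(V_B − V_A) = q(V_A − V_B).
At A: distances to the source charges are 0.100 m, 0.373 m, 2.36 m; V_A = Σ kqᵢ/rᵢ = 222 V.
At B: distances to the source charges are 1.55 m, 1.08 m, 0.909 m; V_B = Σ kqᵢ/rᵢ = -42.5 V.
ΔV = V_B − V_A = -265 V.
W_field = −qΔV = −(-1.08×10⁻⁹ C)(-265 V) = -2.86×10⁻⁷ J.

-2.86×10⁻⁷ J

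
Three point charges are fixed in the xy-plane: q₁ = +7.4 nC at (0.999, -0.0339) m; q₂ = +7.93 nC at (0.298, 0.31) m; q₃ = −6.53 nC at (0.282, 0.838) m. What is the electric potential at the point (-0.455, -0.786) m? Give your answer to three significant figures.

Electric potential is a scalar, so the contributions from each charge add algebraically: V = Σ kqᵢ/rᵢ.
Distances from the field point to each charge: r₁ = 1.64 m, r₂ = 1.33 m, r₃ = 1.78 m.
V = k[(7.40×10⁻⁹)/(1.64) + (7.93×10⁻⁹)/(1.33) + (-6.53×10⁻⁹)/(1.78)] = 61.3 V.

61.3 V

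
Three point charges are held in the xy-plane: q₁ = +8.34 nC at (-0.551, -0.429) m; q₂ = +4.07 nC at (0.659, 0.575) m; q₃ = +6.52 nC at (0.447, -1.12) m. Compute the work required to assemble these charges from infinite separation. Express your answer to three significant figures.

The assembly work is the sum of pairwise potential energies, U = Σ_{i<j} kqᵢqⱼ/rᵢⱼ.
Pair separations: r₁₂ = 1.57 m, r₁₃ = 1.21 m, r₂₃ = 1.71 m.
U = (1.94×10⁻⁷) + (4.03×10⁻⁷) + (1.40×10⁻⁷) = 7.36×10⁻⁷ J.

7.36×10⁻⁷ J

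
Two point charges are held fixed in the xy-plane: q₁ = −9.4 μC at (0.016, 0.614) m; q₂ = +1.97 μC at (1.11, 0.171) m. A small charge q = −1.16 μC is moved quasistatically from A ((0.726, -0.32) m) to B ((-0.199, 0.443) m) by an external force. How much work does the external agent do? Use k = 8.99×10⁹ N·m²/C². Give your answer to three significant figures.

For quasistatic motion the external work equals the change in potential energy: W_ext = qΔV = q(V_B − V_A).
At A: distances to the source charges are 1.17 m, 0.623 m; V_A = Σ kqᵢ/rᵢ = -4.36×10⁴ V.
At B: distances to the source charges are 0.275 m, 1.34 m; V_B = Σ kqᵢ/rᵢ = -2.94×10⁵ V.
ΔV = V_B − V_A = -2.51×10⁵ V.
W_ext = qΔV = (-1.16×10⁻⁶ C)(-2.51×10⁵ V) = 0.291 J.

0.291 J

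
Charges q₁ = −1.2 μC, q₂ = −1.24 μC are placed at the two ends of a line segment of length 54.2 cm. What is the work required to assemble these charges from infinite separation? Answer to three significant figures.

The assembly work is the sum of pairwise potential energies, U = Σ_{i<j} kqᵢqⱼ/rᵢⱼ.
The separation is r = 0.542 m.
U = (0.0247) = 0.0247 J.

0.0247 J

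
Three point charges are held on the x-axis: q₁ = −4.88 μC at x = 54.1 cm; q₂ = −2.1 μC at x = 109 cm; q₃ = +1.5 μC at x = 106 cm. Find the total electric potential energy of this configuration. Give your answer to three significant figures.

The work to assemble the configuration equals its total potential energy, U = Σ kqᵢqⱼ/rᵢⱼ over all pairs.
Pair separations: r₁₂ = 0.549 m, r₁₃ = 0.519 m, r₂₃ = 0.0300 m.
U = (0.168) + (-0.127) + (-0.944) = -0.903 J.

-0.903 J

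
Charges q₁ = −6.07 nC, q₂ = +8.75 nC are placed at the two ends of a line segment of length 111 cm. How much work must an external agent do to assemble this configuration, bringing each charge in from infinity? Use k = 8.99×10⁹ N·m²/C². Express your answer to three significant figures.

The work to assemble the configuration equals its total potential energy, U = Σ kqᵢqⱼ/rᵢⱼ over all pairs.
The separation is r = 1.11 m.
U = (-4.30×10⁻⁷) = -4.30×10⁻⁷ J.

-4.30×10⁻⁷ J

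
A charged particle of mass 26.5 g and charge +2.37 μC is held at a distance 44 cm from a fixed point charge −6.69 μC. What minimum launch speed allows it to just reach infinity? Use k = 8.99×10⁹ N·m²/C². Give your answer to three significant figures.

To just escape, total mechanical energy must reach zero at infinity: ½mv²_min + U = 0, so ½mv²_min = −U = |kQq|/r.
|U| = |kQq|/r = (8.99×10⁹ N·m²/C²)(6.69×10⁻⁶)(2.37×10⁻⁶)/(0.440) = 0.324 J.
v_min = √(2|U|/m) = √(2·0.324/0.0265) = 4.94 m/s.

4.94 m/s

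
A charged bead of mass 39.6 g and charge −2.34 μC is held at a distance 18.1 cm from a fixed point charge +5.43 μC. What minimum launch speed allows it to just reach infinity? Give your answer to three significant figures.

5.65 m/s

To just escape, total mechanical energy must reach zero at infinity: ½mv²_min + U = 0, so ½mv²_min = −U = |kQq|/r.
|U| = |kQq|/r = (8.99×10⁹ N·m²/C²)(5.43×10⁻⁶)(2.34×10⁻⁶)/(0.181) = 0.631 J.
v_min = √(2|U|/m) = √(2·0.631/0.0396) = 5.65 m/s.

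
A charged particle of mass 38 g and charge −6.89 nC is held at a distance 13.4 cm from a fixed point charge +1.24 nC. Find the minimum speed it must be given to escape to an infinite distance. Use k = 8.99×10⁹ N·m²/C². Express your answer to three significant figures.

5.49×10⁻³ m/s

To just escape, total mechanical energy must reach zero at infinity: ½mv²_min + U = 0, so ½mv²_min = −U = |kQq|/r.
|U| = |kQq|/r = (8.99×10⁹ N·m²/C²)(1.24×10⁻⁹)(6.89×10⁻⁹)/(0.134) = 5.73×10⁻⁷ J.
v_min = √(2|U|/m) = √(2·5.73×10⁻⁷/0.0380) = 5.49×10⁻³ m/s.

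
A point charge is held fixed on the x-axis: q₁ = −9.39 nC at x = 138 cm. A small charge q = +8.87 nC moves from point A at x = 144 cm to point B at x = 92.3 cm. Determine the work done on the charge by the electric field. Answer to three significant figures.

The work done by the electric force is W_field = −ΔU = −q(V_B − V_A) = q(V_A − V_B).
At A: distance to the source charge is 0.0600 m; V_A = kq₁/r = -1410 V.
At B: distance to the source charge is 0.457 m; V_B = kq₁/r = -185 V.
ΔV = V_B − V_A = 1220 V.
W_field = −qΔV = −(8.87×10⁻⁹ C)(1220 V) = -1.08×10⁻⁵ J.

-1.08×10⁻⁵ J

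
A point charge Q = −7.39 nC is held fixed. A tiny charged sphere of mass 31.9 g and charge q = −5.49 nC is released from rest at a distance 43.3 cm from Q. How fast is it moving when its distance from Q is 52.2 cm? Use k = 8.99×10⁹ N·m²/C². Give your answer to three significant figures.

Only the electrostatic force acts, so mechanical energy is conserved: ½mv² = U₁ − U₂ = kQq(1/r₁ − 1/r₂).
U₁ − U₂ = (8.99×10⁹ N·m²/C²)(-7.39×10⁻⁹ C)(-5.49×10⁻⁹ C)(1/0.433 − 1/0.522) = 1.44×10⁻⁷ J.
v = √(2·1.44×10⁻⁷/0.0319) = 3.00×10⁻³ m/s.

3.00×10⁻³ m/s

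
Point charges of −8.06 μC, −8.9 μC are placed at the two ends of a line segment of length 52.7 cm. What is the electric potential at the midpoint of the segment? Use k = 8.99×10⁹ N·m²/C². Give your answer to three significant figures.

Electric potential is a scalar, so the contributions from each charge add algebraically: V = Σ kqᵢ/rᵢ.
Each charge is 0.264 m from the midpoint.
V = k[(-8.06×10⁻⁶)/(0.264) + (-8.90×10⁻⁶)/(0.264)] = -5.79×10⁵ V.

-5.79×10⁵ V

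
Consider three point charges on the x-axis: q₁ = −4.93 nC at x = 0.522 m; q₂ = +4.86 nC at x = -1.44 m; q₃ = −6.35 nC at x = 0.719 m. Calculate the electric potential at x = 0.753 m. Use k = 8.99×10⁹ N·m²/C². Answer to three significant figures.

-1850 V

The total potential is the scalar sum of each charge's contribution, V = Σ kqᵢ/rᵢ.
Distances from the field point to each charge: r₁ = 0.231 m, r₂ = 2.19 m, r₃ = 0.0340 m.
V = k[(-4.93×10⁻⁹)/(0.231) + (4.86×10⁻⁹)/(2.19) + (-6.35×10⁻⁹)/(0.0340)] = -1850 V.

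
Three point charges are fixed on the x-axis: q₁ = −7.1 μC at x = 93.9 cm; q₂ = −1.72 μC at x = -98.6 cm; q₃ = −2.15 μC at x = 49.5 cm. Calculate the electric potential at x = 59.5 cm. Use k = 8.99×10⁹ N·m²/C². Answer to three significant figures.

-3.89×10⁵ V

The total potential is the scalar sum of each charge's contribution, V = Σ kqᵢ/rᵢ.
Distances from the field point to each charge: r₁ = 0.344 m, r₂ = 1.58 m, r₃ = 0.100 m.
V = k[(-7.10×10⁻⁶)/(0.344) + (-1.72×10⁻⁶)/(1.58) + (-2.15×10⁻⁶)/(0.100)] = -3.89×10⁵ V.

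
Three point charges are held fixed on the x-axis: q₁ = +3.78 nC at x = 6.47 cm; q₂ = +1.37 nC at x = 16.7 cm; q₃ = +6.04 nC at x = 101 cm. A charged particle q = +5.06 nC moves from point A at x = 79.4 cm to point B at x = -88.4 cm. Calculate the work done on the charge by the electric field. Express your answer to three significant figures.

The work done by the electric force is W_field = −ΔU = −q(V_B − V_A) = q(V_A − V_B).
At A: distances to the source charges are 0.729 m, 0.627 m, 0.216 m; V_A = Σ kqᵢ/rᵢ = 318 V.
At B: distances to the source charges are 0.949 m, 1.05 m, 1.89 m; V_B = Σ kqᵢ/rᵢ = 76.2 V.
ΔV = V_B − V_A = -241 V.
W_field = −qΔV = −(5.06×10⁻⁹ C)(-241 V) = 1.22×10⁻⁶ J.

1.22×10⁻⁶ J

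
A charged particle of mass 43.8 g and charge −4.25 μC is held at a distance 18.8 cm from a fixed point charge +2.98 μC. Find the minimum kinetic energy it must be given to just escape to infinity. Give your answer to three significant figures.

To just escape, total mechanical energy must reach zero at infinity: ½mv²_min + U = 0, so ½mv²_min = −U = |kQq|/r.
|U| = |kQq|/r = (8.99×10⁹ N·m²/C²)(2.98×10⁻⁶)(4.25×10⁻⁶)/(0.188) = 0.606 J.

0.606 J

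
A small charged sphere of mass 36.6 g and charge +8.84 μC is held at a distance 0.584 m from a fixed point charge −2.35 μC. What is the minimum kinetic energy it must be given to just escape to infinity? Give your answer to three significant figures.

To just escape, total mechanical energy must reach zero at infinity: ½mv²_min + U = 0, so ½mv²_min = −U = |kQq|/r.
|U| = |kQq|/r = (8.99×10⁹ N·m²/C²)(2.35×10⁻⁶)(8.84×10⁻⁶)/(0.584) = 0.320 J.

0.320 J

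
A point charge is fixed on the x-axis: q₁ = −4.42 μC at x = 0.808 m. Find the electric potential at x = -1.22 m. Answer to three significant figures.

Electric potential is a scalar, so the contributions from each charge add algebraically: V = Σ kqᵢ/rᵢ.
V = k[(-4.42×10⁻⁶)/(2.03)] = -1.96×10⁴ V.

-1.96×10⁴ V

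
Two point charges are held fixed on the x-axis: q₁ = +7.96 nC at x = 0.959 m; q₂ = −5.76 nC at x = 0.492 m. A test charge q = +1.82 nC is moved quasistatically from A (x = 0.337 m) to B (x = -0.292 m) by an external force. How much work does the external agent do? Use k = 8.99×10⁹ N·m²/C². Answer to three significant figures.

3.83×10⁻⁷ J

For quasistatic motion the external work equals the change in potential energy: W_ext = qΔV = q(V_B − V_A).
At A: distances to the source charges are 0.622 m, 0.155 m; V_A = Σ kqᵢ/rᵢ = -219 V.
At B: distances to the source charges are 1.25 m, 0.784 m; V_B = Σ kqᵢ/rᵢ = -8.85 V.
ΔV = V_B − V_A = 210 V.
W_ext = qΔV = (1.82×10⁻⁹ C)(210 V) = 3.83×10⁻⁷ J.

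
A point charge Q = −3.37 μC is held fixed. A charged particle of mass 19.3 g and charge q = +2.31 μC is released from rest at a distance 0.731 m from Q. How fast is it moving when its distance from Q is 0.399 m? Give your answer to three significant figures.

Only the electrostatic force acts, so mechanical energy is conserved: ½mv² = U₁ − U₂ = kQq(1/r₁ − 1/r₂).
U₁ − U₂ = (8.99×10⁹ N·m²/C²)(-3.37×10⁻⁶ C)(2.31×10⁻⁶ C)(1/0.731 − 1/0.399) = 0.0797 J.
v = √(2·0.0797/0.0193) = 2.87 m/s.

2.87 m/s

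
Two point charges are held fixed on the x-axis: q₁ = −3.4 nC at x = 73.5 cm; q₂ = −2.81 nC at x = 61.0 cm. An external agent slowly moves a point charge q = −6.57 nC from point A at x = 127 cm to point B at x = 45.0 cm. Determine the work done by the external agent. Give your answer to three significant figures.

For quasistatic motion the external work equals the change in potential energy: W_ext = qΔV = q(V_B − V_A).
At A: distances to the source charges are 0.535 m, 0.660 m; V_A = Σ kqᵢ/rᵢ = -95.4 V.
At B: distances to the source charges are 0.285 m, 0.160 m; V_B = Σ kqᵢ/rᵢ = -265 V.
ΔV = V_B − V_A = -170 V.
W_ext = qΔV = (-6.57×10⁻⁹ C)(-170 V) = 1.12×10⁻⁶ J.

1.12×10⁻⁶ J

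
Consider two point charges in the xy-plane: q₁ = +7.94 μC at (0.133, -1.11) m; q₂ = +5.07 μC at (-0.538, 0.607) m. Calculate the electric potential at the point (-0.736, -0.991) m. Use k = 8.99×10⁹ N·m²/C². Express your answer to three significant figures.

1.10×10⁵ V

Electric potential is a scalar, so the contributions from each charge add algebraically: V = Σ kqᵢ/rᵢ.
Distances from the field point to each charge: r₁ = 0.877 m, r₂ = 1.61 m.
V = k[(7.94×10⁻⁶)/(0.877) + (5.07×10⁻⁶)/(1.61)] = 1.10×10⁵ V.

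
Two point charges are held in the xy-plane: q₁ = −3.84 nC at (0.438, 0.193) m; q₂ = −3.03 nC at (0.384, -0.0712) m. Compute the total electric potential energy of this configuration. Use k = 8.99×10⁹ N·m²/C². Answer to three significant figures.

3.88×10⁻⁷ J

The work to assemble the configuration equals its total potential energy, U = Σ kqᵢqⱼ/rᵢⱼ over all pairs.
Pair separations: r₁₂ = 0.270 m.
U = (3.88×10⁻⁷) = 3.88×10⁻⁷ J.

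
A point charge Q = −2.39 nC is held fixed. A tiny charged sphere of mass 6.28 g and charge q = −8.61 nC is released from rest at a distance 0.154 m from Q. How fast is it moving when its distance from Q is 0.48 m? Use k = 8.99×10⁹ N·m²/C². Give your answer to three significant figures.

Only the electrostatic force acts, so mechanical energy is conserved: ½mv² = U₁ − U₂ = kQq(1/r₁ − 1/r₂).
U₁ − U₂ = (8.99×10⁹ N·m²/C²)(-2.39×10⁻⁹ C)(-8.61×10⁻⁹ C)(1/0.154 − 1/0.480) = 8.16×10⁻⁷ J.
v = √(2·8.16×10⁻⁷/6.28×10⁻³) = 0.0161 m/s.

0.0161 m/s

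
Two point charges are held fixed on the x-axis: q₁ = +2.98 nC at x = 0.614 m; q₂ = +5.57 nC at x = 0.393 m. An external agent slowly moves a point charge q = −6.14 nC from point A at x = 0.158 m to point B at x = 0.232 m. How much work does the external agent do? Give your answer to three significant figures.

For quasistatic motion the external work equals the change in potential energy: W_ext = qΔV = q(V_B − V_A).
At A: distances to the source charges are 0.456 m, 0.235 m; V_A = Σ kqᵢ/rᵢ = 272 V.
At B: distances to the source charges are 0.382 m, 0.161 m; V_B = Σ kqᵢ/rᵢ = 381 V.
ΔV = V_B − V_A = 109 V.
W_ext = qΔV = (-6.14×10⁻⁹ C)(109 V) = -6.71×10⁻⁷ J.

-6.71×10⁻⁷ J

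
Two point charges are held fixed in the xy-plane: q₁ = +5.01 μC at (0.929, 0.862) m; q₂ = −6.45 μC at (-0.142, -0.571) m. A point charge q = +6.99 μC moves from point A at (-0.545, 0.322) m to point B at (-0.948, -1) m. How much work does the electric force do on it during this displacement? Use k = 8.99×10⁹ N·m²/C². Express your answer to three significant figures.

The work done by the electric force is W_field = −ΔU = −q(V_B − V_A) = q(V_A − V_B).
At A: distances to the source charges are 1.57 m, 0.980 m; V_A = Σ kqᵢ/rᵢ = -3.05×10⁴ V.
At B: distances to the source charges are 2.64 m, 0.913 m; V_B = Σ kqᵢ/rᵢ = -4.65×10⁴ V.
ΔV = V_B − V_A = -1.60×10⁴ V.
W_field = −qΔV = −(6.99×10⁻⁶ C)(-1.60×10⁴ V) = 0.112 J.

0.112 J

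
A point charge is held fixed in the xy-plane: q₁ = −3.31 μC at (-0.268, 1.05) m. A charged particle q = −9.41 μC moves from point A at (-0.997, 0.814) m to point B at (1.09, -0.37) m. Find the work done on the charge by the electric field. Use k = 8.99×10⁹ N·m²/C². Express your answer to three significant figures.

0.223 J

The work done by the electric force is W_field = −ΔU = −q(V_B − V_A) = q(V_A − V_B).
At A: distance to the source charge is 0.766 m; V_A = kq₁/r = -3.88×10⁴ V.
At B: distance to the source charge is 1.96 m; V_B = kq₁/r = -1.51×10⁴ V.
ΔV = V_B − V_A = 2.37×10⁴ V.
W_field = −qΔV = −(-9.41×10⁻⁶ C)(2.37×10⁴ V) = 0.223 J.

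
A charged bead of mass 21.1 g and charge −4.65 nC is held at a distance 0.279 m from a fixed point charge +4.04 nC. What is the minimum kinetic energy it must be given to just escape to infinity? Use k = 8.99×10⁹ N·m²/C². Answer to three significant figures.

6.05×10⁻⁷ J

To just escape, total mechanical energy must reach zero at infinity: ½mv²_min + U = 0, so ½mv²_min = −U = |kQq|/r.
|U| = |kQq|/r = (8.99×10⁹ N·m²/C²)(4.04×10⁻⁹)(4.65×10⁻⁹)/(0.279) = 6.05×10⁻⁷ J.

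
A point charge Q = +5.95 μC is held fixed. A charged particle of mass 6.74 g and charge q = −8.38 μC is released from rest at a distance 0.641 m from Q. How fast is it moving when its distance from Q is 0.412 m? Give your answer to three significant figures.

Only the electrostatic force acts, so mechanical energy is conserved: ½mv² = U₁ − U₂ = kQq(1/r₁ − 1/r₂).
U₁ − U₂ = (8.99×10⁹ N·m²/C²)(5.95×10⁻⁶ C)(-8.38×10⁻⁶ C)(1/0.641 − 1/0.412) = 0.389 J.
v = √(2·0.389/6.74×10⁻³) = 10.7 m/s.

10.7 m/s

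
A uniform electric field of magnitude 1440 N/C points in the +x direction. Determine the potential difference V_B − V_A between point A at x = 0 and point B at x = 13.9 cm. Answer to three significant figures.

In a uniform field, potential decreases in the direction of E: V_B − V_A = −E·Δx.
V_B − V_A = −(1440 V/m)(0.139 m) = -200 V.

-200 V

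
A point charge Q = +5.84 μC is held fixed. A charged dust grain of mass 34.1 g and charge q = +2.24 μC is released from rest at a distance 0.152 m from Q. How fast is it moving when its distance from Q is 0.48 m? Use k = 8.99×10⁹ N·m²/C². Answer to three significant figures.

5.57 m/s

Only the electrostatic force acts, so mechanical energy is conserved: ½mv² = U₁ − U₂ = kQq(1/r₁ − 1/r₂).
U₁ − U₂ = (8.99×10⁹ N·m²/C²)(5.84×10⁻⁶ C)(2.24×10⁻⁶ C)(1/0.152 − 1/0.480) = 0.529 J.
v = √(2·0.529/0.0341) = 5.57 m/s.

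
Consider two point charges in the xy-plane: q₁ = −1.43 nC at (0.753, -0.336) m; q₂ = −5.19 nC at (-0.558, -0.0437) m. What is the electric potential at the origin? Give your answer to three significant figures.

Electric potential is a scalar, so the contributions from each charge add algebraically: V = Σ kqᵢ/rᵢ.
Distances from the field point to each charge: r₁ = 0.825 m, r₂ = 0.560 m.
V = k[(-1.43×10⁻⁹)/(0.825) + (-5.19×10⁻⁹)/(0.560)] = -99.0 V.

-99.0 V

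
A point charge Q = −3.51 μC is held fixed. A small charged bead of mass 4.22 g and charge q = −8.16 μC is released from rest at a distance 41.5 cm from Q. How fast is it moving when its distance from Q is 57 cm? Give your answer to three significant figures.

8.94 m/s

Only the electrostatic force acts, so mechanical energy is conserved: ½mv² = U₁ − U₂ = kQq(1/r₁ − 1/r₂).
U₁ − U₂ = (8.99×10⁹ N·m²/C²)(-3.51×10⁻⁶ C)(-8.16×10⁻⁶ C)(1/0.415 − 1/0.570) = 0.169 J.
v = √(2·0.169/4.22×10⁻³) = 8.94 m/s.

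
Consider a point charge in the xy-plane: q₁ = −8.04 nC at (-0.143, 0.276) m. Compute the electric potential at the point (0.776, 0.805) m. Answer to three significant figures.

-68.2 V

The total potential is the scalar sum of each charge's contribution, V = Σ kqᵢ/rᵢ.
Distances from the field point to each charge: r₁ = 1.06 m.
V = k[(-8.04×10⁻⁹)/(1.06)] = -68.2 V.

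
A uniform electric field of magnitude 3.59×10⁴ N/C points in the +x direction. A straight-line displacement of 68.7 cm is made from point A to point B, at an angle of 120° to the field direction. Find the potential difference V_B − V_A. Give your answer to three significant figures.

Only the component of displacement along E changes the potential: ΔV = −E·d·cosθ.
ΔV = −(3.59×10⁴ V/m)(0.687 m)cos120° = 1.23×10⁴ V.

1.23×10⁴ V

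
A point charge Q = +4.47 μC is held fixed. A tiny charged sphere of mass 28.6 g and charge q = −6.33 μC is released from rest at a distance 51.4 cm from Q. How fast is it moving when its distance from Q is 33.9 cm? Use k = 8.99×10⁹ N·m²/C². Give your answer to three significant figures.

Only the electrostatic force acts, so mechanical energy is conserved: ½mv² = U₁ − U₂ = kQq(1/r₁ − 1/r₂).
U₁ − U₂ = (8.99×10⁹ N·m²/C²)(4.47×10⁻⁶ C)(-6.33×10⁻⁶ C)(1/0.514 − 1/0.339) = 0.255 J.
v = √(2·0.255/0.0286) = 4.23 m/s.

4.23 m/s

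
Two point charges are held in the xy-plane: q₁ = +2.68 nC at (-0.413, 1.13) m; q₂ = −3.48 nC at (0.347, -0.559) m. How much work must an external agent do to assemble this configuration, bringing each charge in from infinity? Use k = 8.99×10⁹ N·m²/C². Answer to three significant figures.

-4.53×10⁻⁸ J

The work to assemble the configuration equals its total potential energy, U = Σ kqᵢqⱼ/rᵢⱼ over all pairs.
Pair separations: r₁₂ = 1.85 m.
U = (-4.53×10⁻⁸) = -4.53×10⁻⁸ J.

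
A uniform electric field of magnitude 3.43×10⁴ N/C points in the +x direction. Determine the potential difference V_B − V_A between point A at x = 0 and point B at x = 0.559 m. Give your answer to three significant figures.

In a uniform field, potential decreases in the direction of E: V_B − V_A = −E·Δx.
V_B − V_A = −(3.43×10⁴ V/m)(0.559 m) = -1.92×10⁴ V.

-1.92×10⁴ V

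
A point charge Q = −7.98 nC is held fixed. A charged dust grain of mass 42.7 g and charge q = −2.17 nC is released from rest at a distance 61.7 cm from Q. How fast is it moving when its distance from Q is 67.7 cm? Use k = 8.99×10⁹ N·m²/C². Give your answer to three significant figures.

1.02×10⁻³ m/s

Only the electrostatic force acts, so mechanical energy is conserved: ½mv² = U₁ − U₂ = kQq(1/r₁ − 1/r₂).
U₁ − U₂ = (8.99×10⁹ N·m²/C²)(-7.98×10⁻⁹ C)(-2.17×10⁻⁹ C)(1/0.617 − 1/0.677) = 2.24×10⁻⁸ J.
v = √(2·2.24×10⁻⁸/0.0427) = 1.02×10⁻³ m/s.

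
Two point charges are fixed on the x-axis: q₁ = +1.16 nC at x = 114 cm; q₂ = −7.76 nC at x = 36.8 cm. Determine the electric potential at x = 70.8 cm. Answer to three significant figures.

-181 V

The total potential is the scalar sum of each charge's contribution, V = Σ kqᵢ/rᵢ.
Distances from the field point to each charge: r₁ = 0.432 m, r₂ = 0.340 m.
V = k[(1.16×10⁻⁹)/(0.432) + (-7.76×10⁻⁹)/(0.340)] = -181 V.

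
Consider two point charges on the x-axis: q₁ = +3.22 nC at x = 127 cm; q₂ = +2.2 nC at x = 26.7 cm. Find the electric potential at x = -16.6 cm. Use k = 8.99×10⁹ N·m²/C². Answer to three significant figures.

The total potential is the scalar sum of each charge's contribution, V = Σ kqᵢ/rᵢ.
Distances from the field point to each charge: r₁ = 1.44 m, r₂ = 0.433 m.
V = k[(3.22×10⁻⁹)/(1.44) + (2.20×10⁻⁹)/(0.433)] = 65.8 V.

65.8 V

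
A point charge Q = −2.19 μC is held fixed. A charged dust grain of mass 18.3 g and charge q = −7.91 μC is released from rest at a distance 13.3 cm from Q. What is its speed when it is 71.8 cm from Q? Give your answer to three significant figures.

10.2 m/s

Only the electrostatic force acts, so mechanical energy is conserved: ½mv² = U₁ − U₂ = kQq(1/r₁ − 1/r₂).
U₁ − U₂ = (8.99×10⁹ N·m²/C²)(-2.19×10⁻⁶ C)(-7.91×10⁻⁶ C)(1/0.133 − 1/0.718) = 0.954 J.
v = √(2·0.954/0.0183) = 10.2 m/s.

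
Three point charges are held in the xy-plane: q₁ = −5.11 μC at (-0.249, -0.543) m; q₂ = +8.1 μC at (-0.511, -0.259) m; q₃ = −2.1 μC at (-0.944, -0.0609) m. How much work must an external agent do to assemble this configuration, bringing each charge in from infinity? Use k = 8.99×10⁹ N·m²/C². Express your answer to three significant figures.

The assembly work is the sum of pairwise potential energies, U = Σ_{i<j} kqᵢqⱼ/rᵢⱼ.
Pair separations: r₁₂ = 0.386 m, r₁₃ = 0.846 m, r₂₃ = 0.476 m.
U = (-0.963) + (0.114) + (-0.321) = -1.17 J.

-1.17 J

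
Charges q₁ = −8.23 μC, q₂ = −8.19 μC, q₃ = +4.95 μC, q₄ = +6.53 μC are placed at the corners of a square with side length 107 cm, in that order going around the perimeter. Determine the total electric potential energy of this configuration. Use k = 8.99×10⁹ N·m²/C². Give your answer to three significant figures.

The assembly work is the sum of pairwise potential energies, U = Σ_{i<j} kqᵢqⱼ/rᵢⱼ.
The four side pairs have separation 1.07 m and the two diagonal pairs 1.51 m.
Summing all 6 pair terms gives U = -0.514 J.

-0.514 J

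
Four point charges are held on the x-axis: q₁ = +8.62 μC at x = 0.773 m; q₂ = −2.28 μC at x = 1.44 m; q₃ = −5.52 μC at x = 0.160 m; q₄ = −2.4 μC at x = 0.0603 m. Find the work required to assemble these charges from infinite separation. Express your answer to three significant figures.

0.0949 J

The work to assemble the configuration equals its total potential energy, U = Σ kqᵢqⱼ/rᵢⱼ over all pairs.
Pair separations: r₁₂ = 0.667 m, r₁₃ = 0.613 m, r₁₄ = 0.713 m, r₂₃ = 1.28 m, r₂₄ = 1.38 m, r₃₄ = 0.0997 m.
Summing all 6 pair terms gives U = 0.0949 J.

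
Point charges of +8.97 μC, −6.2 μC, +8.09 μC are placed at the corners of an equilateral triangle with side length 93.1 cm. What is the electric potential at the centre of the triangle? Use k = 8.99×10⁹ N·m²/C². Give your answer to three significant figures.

The total potential is the scalar sum of each charge's contribution, V = Σ kqᵢ/rᵢ.
The distance from each vertex to the centroid is a/√3 = 0.538 m.
V = k[(8.97×10⁻⁶)/(0.538) + (-6.20×10⁻⁶)/(0.538) + (8.09×10⁻⁶)/(0.538)] = 1.82×10⁵ V.

1.82×10⁵ V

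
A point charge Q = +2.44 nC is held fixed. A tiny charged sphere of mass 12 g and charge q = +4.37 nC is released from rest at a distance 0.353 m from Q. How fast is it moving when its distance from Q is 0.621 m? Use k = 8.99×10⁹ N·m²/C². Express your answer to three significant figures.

4.42×10⁻³ m/s

Only the electrostatic force acts, so mechanical energy is conserved: ½mv² = U₁ − U₂ = kQq(1/r₁ − 1/r₂).
U₁ − U₂ = (8.99×10⁹ N·m²/C²)(2.44×10⁻⁹ C)(4.37×10⁻⁹ C)(1/0.353 − 1/0.621) = 1.17×10⁻⁷ J.
v = √(2·1.17×10⁻⁷/0.0120) = 4.42×10⁻³ m/s.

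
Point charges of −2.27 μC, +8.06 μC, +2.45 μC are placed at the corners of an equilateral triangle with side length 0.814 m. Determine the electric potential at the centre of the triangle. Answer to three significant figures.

1.58×10⁵ V

The total potential is the scalar sum of each charge's contribution, V = Σ kqᵢ/rᵢ.
The distance from each vertex to the centroid is a/√3 = 0.470 m.
V = k[(-2.27×10⁻⁶)/(0.470) + (8.06×10⁻⁶)/(0.470) + (2.45×10⁻⁶)/(0.470)] = 1.58×10⁵ V.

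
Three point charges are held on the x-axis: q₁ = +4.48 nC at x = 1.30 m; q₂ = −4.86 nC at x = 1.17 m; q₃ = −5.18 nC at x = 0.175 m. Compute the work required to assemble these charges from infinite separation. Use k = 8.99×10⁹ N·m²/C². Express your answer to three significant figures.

The assembly work is the sum of pairwise potential energies, U = Σ_{i<j} kqᵢqⱼ/rᵢⱼ.
Pair separations: r₁₂ = 0.130 m, r₁₃ = 1.12 m, r₂₃ = 0.995 m.
U = (-1.51×10⁻⁶) + (-1.85×10⁻⁷) + (2.27×10⁻⁷) = -1.46×10⁻⁶ J.

-1.46×10⁻⁶ J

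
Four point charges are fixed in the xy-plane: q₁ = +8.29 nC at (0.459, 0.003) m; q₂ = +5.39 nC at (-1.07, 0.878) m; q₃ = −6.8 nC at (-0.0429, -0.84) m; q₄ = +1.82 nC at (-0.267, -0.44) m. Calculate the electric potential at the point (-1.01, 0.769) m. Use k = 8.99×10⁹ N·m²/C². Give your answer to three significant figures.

Electric potential is a scalar, so the contributions from each charge add algebraically: V = Σ kqᵢ/rᵢ.
Distances from the field point to each charge: r₁ = 1.66 m, r₂ = 0.124 m, r₃ = 1.88 m, r₄ = 1.42 m.
V = k[(8.29×10⁻⁹)/(1.66) + (5.39×10⁻⁹)/(0.124) + (-6.80×10⁻⁹)/(1.88) + (1.82×10⁻⁹)/(1.42)] = 413 V.

413 V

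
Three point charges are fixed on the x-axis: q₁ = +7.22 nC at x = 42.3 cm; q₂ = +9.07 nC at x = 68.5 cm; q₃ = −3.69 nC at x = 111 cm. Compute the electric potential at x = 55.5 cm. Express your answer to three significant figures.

1060 V

The total potential is the scalar sum of each charge's contribution, V = Σ kqᵢ/rᵢ.
Distances from the field point to each charge: r₁ = 0.132 m, r₂ = 0.130 m, r₃ = 0.555 m.
V = k[(7.22×10⁻⁹)/(0.132) + (9.07×10⁻⁹)/(0.130) + (-3.69×10⁻⁹)/(0.555)] = 1060 V.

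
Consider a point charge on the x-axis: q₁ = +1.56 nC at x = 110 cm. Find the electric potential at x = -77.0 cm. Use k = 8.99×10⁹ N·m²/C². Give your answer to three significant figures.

7.50 V

The total potential is the scalar sum of each charge's contribution, V = Σ kqᵢ/rᵢ.
V = k[(1.56×10⁻⁹)/(1.87)] = 7.50 V.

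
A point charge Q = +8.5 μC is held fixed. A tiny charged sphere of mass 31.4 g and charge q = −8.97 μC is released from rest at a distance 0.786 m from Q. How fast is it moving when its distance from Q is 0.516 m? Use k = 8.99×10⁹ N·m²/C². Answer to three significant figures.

5.39 m/s

Only the electrostatic force acts, so mechanical energy is conserved: ½mv² = U₁ − U₂ = kQq(1/r₁ − 1/r₂).
U₁ − U₂ = (8.99×10⁹ N·m²/C²)(8.50×10⁻⁶ C)(-8.97×10⁻⁶ C)(1/0.786 − 1/0.516) = 0.456 J.
v = √(2·0.456/0.0314) = 5.39 m/s.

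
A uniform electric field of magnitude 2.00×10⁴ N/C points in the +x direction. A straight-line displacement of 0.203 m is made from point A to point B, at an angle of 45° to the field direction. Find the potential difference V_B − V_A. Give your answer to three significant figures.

-2870 V

Only the component of displacement along E changes the potential: ΔV = −E·d·cosθ.
ΔV = −(2.00×10⁴ V/m)(0.203 m)cos45° = -2870 V.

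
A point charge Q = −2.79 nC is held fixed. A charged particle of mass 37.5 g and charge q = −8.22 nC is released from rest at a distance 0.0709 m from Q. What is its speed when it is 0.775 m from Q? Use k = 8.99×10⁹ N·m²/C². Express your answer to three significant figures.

Only the electrostatic force acts, so mechanical energy is conserved: ½mv² = U₁ − U₂ = kQq(1/r₁ − 1/r₂).
U₁ − U₂ = (8.99×10⁹ N·m²/C²)(-2.79×10⁻⁹ C)(-8.22×10⁻⁹ C)(1/0.0709 − 1/0.775) = 2.64×10⁻⁶ J.
v = √(2·2.64×10⁻⁶/0.0375) = 0.0119 m/s.

0.0119 m/s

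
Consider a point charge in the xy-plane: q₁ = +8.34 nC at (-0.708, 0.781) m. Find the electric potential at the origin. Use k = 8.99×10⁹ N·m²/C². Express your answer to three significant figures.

71.1 V

Electric potential is a scalar, so the contributions from each charge add algebraically: V = Σ kqᵢ/rᵢ.
Distances from the field point to each charge: r₁ = 1.05 m.
V = k[(8.34×10⁻⁹)/(1.05)] = 71.1 V.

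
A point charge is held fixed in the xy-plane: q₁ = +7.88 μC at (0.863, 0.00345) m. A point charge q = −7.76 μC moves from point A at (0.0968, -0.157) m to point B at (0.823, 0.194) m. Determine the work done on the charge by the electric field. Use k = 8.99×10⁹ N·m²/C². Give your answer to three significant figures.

The work done by the electric force is W_field = −ΔU = −q(V_B − V_A) = q(V_A − V_B).
At A: distance to the source charge is 0.783 m; V_A = kq₁/r = 9.05×10⁴ V.
At B: distance to the source charge is 0.195 m; V_B = kq₁/r = 3.64×10⁵ V.
ΔV = V_B − V_A = 2.73×10⁵ V.
W_field = −qΔV = −(-7.76×10⁻⁶ C)(2.73×10⁵ V) = 2.12 J.

2.12 J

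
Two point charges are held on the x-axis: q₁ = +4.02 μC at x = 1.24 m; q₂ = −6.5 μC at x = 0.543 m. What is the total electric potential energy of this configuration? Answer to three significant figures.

The work to assemble the configuration equals its total potential energy, U = Σ kqᵢqⱼ/rᵢⱼ over all pairs.
Pair separations: r₁₂ = 0.697 m.
U = (-0.337) = -0.337 J.

-0.337 J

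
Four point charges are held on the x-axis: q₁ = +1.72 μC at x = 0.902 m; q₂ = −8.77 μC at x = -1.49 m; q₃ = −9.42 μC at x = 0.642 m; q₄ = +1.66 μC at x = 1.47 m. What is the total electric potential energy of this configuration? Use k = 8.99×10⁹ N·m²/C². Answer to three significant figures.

-0.437 J

The work to assemble the configuration equals its total potential energy, U = Σ kqᵢqⱼ/rᵢⱼ over all pairs.
Pair separations: r₁₂ = 2.39 m, r₁₃ = 0.260 m, r₁₄ = 0.568 m, r₂₃ = 2.13 m, r₂₄ = 2.96 m, r₃₄ = 0.828 m.
Summing all 6 pair terms gives U = -0.437 J.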